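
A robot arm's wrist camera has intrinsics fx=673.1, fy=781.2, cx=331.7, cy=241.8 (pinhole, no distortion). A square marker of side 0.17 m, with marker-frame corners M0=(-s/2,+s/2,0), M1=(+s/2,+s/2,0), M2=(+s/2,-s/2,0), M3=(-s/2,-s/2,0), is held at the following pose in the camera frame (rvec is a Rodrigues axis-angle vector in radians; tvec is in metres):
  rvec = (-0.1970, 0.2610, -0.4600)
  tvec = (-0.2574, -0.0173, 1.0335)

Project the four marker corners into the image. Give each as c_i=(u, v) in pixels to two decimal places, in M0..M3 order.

c0=(138.32, 315.01) c1=(230.91, 256.05) c2=(189.62, 143.03) c3=(101.96, 203.34)

Intrinsics K: fx=673.1, fy=781.2, cx=331.7, cy=241.8
Marker side s = 0.17 m; corners in marker frame (Z=0):
  M0 = (-0.0850, +0.0850, 0)
  M1 = (+0.0850, +0.0850, 0)
  M2 = (+0.0850, -0.0850, 0)
  M3 = (-0.0850, -0.0850, 0)
rvec = (-0.1970, 0.2610, -0.4600), |rvec| = θ = 0.56438 rad = 32.337°
Rodrigues: sinθ=0.53490, 1−cosθ=0.15508; R = I + sinθ·[k]× + (1−cosθ)·[k]×²:
    [+0.86381 +0.41093 +0.29148]
    [-0.46100 +0.87808 +0.12825]
    [-0.20324 -0.24516 +0.94794]
t = (-0.2574, -0.0173, 1.0335) m
M0: Pc = R·M0+t = (-0.29589, +0.09652, +1.02994); u = 673.1·(-0.29589)/1.02994 + 331.7 = 138.3223, v = 781.2·(+0.09652)/1.02994 + 241.8 = 315.0113
M1: Pc = R·M1+t = (-0.14905, +0.01815, +0.99539); u = 673.1·(-0.14905)/0.99539 + 331.7 = 230.9116, v = 781.2·(+0.01815)/0.99539 + 241.8 = 256.0463
M2: Pc = R·M2+t = (-0.21891, -0.13112, +1.03706); u = 673.1·(-0.21891)/1.03706 + 331.7 = 189.6208, v = 781.2·(-0.13112)/1.03706 + 241.8 = 143.0283
M3: Pc = R·M3+t = (-0.36575, -0.05275, +1.07161); u = 673.1·(-0.36575)/1.07161 + 331.7 = 101.9638, v = 781.2·(-0.05275)/1.07161 + 241.8 = 203.3440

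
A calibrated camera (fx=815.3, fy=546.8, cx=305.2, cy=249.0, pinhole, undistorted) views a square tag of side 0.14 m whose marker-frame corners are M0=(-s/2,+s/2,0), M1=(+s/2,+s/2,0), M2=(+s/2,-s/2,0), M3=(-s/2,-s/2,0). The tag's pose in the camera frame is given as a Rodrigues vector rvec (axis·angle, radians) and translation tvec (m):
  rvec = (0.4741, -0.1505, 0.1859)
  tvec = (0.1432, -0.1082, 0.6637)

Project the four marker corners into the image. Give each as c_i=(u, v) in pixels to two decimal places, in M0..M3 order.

Intrinsics K: fx=815.3, fy=546.8, cx=305.2, cy=249.0
Marker side s = 0.14 m; corners in marker frame (Z=0):
  M0 = (-0.0700, +0.0700, 0)
  M1 = (+0.0700, +0.0700, 0)
  M2 = (+0.0700, -0.0700, 0)
  M3 = (-0.0700, -0.0700, 0)
rvec = (0.4741, -0.1505, 0.1859), |rvec| = θ = 0.53102 rad = 30.425°
Rodrigues: sinθ=0.50641, 1−cosθ=0.13771; R = I + sinθ·[k]× + (1−cosθ)·[k]×²:
    [+0.97206 -0.21213 -0.10048]
    [+0.14244 +0.87335 -0.46579]
    [+0.18657 +0.43847 +0.87917]
t = (0.1432, -0.1082, 0.6637) m
M0: Pc = R·M0+t = (+0.06031, -0.05704, +0.68133); u = 815.3·(+0.06031)/0.68133 + 305.2 = 377.3643, v = 546.8·(-0.05704)/0.68133 + 249.0 = 203.2260
M1: Pc = R·M1+t = (+0.19640, -0.03709, +0.70745); u = 815.3·(+0.19640)/0.70745 + 305.2 = 531.5345, v = 546.8·(-0.03709)/0.70745 + 249.0 = 220.3292
M2: Pc = R·M2+t = (+0.22609, -0.15936, +0.64607); u = 815.3·(+0.22609)/0.64607 + 305.2 = 590.5172, v = 546.8·(-0.15936)/0.64607 + 249.0 = 114.1220
M3: Pc = R·M3+t = (+0.09000, -0.17931, +0.61995); u = 815.3·(+0.09000)/0.61995 + 305.2 = 423.5665, v = 546.8·(-0.17931)/0.61995 + 249.0 = 90.8507

c0=(377.36, 203.23) c1=(531.53, 220.33) c2=(590.52, 114.12) c3=(423.57, 90.85)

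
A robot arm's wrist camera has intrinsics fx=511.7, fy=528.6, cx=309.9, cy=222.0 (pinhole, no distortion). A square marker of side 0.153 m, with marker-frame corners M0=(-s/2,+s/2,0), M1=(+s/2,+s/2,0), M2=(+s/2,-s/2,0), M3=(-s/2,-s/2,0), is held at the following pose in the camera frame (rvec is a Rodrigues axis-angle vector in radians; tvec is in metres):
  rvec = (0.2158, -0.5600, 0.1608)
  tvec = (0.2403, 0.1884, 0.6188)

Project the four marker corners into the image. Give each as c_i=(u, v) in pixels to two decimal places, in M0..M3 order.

c0=(449.10, 450.80) c1=(529.26, 433.70) c2=(562.74, 321.21) c3=(484.05, 322.56)

Intrinsics K: fx=511.7, fy=528.6, cx=309.9, cy=222.0
Marker side s = 0.153 m; corners in marker frame (Z=0):
  M0 = (-0.0765, +0.0765, 0)
  M1 = (+0.0765, +0.0765, 0)
  M2 = (+0.0765, -0.0765, 0)
  M3 = (-0.0765, -0.0765, 0)
rvec = (0.2158, -0.5600, 0.1608), |rvec| = θ = 0.62131 rad = 35.598°
Rodrigues: sinθ=0.58210, 1−cosθ=0.18688; R = I + sinθ·[k]× + (1−cosθ)·[k]×²:
    [+0.83566 -0.20916 -0.50786]
    [+0.09215 +0.96494 -0.24578]
    [+0.54146 +0.15859 +0.82563]
t = (0.2403, 0.1884, 0.6188) m
M0: Pc = R·M0+t = (+0.16037, +0.25517, +0.58951); u = 511.7·(+0.16037)/0.58951 + 309.9 = 449.1037, v = 528.6·(+0.25517)/0.58951 + 222.0 = 450.8035
M1: Pc = R·M1+t = (+0.28823, +0.26927, +0.67235); u = 511.7·(+0.28823)/0.67235 + 309.9 = 529.2579, v = 528.6·(+0.26927)/0.67235 + 222.0 = 433.6959
M2: Pc = R·M2+t = (+0.32023, +0.12163, +0.64809); u = 511.7·(+0.32023)/0.64809 + 309.9 = 562.7369, v = 528.6·(+0.12163)/0.64809 + 222.0 = 321.2061
M3: Pc = R·M3+t = (+0.19237, +0.10753, +0.56525); u = 511.7·(+0.19237)/0.56525 + 309.9 = 484.0488, v = 528.6·(+0.10753)/0.56525 + 222.0 = 322.5614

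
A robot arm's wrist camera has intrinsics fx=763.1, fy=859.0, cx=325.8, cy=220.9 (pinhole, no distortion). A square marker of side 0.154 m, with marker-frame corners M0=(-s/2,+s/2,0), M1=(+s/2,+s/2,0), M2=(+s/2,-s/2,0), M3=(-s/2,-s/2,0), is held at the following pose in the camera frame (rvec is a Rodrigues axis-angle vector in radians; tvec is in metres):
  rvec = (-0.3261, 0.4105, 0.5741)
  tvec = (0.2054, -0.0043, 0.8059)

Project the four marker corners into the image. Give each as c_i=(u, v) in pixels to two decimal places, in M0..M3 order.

c0=(419.75, 243.49) c1=(547.10, 325.06) c2=(626.30, 187.66) c3=(496.58, 120.14)

Intrinsics K: fx=763.1, fy=859.0, cx=325.8, cy=220.9
Marker side s = 0.154 m; corners in marker frame (Z=0):
  M0 = (-0.0770, +0.0770, 0)
  M1 = (+0.0770, +0.0770, 0)
  M2 = (+0.0770, -0.0770, 0)
  M3 = (-0.0770, -0.0770, 0)
rvec = (-0.3261, 0.4105, 0.5741), |rvec| = θ = 0.77746 rad = 44.545°
Rodrigues: sinθ=0.70147, 1−cosθ=0.28730; R = I + sinθ·[k]× + (1−cosθ)·[k]×²:
    [+0.76324 -0.58162 +0.28139]
    [+0.45436 +0.79279 +0.40624]
    [-0.45936 -0.18221 +0.86936]
t = (0.2054, -0.0043, 0.8059) m
M0: Pc = R·M0+t = (+0.10185, +0.02176, +0.82724); u = 763.1·(+0.10185)/0.82724 + 325.8 = 419.7491, v = 859.0·(+0.02176)/0.82724 + 220.9 = 243.4948
M1: Pc = R·M1+t = (+0.21939, +0.09173, +0.75650); u = 763.1·(+0.21939)/0.75650 + 325.8 = 547.0997, v = 859.0·(+0.09173)/0.75650 + 220.9 = 325.0599
M2: Pc = R·M2+t = (+0.30895, -0.03036, +0.78456); u = 763.1·(+0.30895)/0.78456 + 325.8 = 626.3037, v = 859.0·(-0.03036)/0.78456 + 220.9 = 187.6600
M3: Pc = R·M3+t = (+0.19141, -0.10033, +0.85530); u = 763.1·(+0.19141)/0.85530 + 325.8 = 496.5802, v = 859.0·(-0.10033)/0.85530 + 220.9 = 120.1352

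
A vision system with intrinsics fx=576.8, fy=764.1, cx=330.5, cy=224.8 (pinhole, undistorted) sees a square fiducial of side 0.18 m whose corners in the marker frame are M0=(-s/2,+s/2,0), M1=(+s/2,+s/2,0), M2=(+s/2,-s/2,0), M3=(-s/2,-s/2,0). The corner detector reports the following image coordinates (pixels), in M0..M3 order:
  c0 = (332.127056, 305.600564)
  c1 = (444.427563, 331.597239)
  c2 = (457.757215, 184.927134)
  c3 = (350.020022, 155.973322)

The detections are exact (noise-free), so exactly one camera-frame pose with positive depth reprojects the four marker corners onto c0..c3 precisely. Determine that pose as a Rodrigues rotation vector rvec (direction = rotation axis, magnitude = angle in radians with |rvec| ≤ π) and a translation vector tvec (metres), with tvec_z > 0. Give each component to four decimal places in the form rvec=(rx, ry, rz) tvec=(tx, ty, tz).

Intrinsics K: fx=576.8, fy=764.1, cx=330.5, cy=224.8
Marker side s = 0.18 m; corners in marker frame (Z=0):
  M0 = (-0.0900, +0.0900, 0)
  M1 = (+0.0900, +0.0900, 0)
  M2 = (+0.0900, -0.0900, 0)
  M3 = (-0.0900, -0.0900, 0)
Detected image corners:
  c0 = (332.127056, 305.600564) px
  c1 = (444.427563, 331.597239) px
  c2 = (457.757215, 184.927134) px
  c3 = (350.020022, 155.973322) px
Planar DLT: solve 8×8 A·h = b for H (H[2,2]=1):
  H  [+670.26612 -169.41558 +396.97101]
  H  [+189.39733 +771.78527 +243.31503]
  H  [+0.14969 -0.20919 +1.00000]
B = K⁻¹H; ‖b₁‖=1.105584, ‖b₂‖=1.105584; λ = 2/(‖b₁‖+‖b₂‖) = 0.904499, sign → tz>0 ⇒ λ=+0.904499
r₁ = λ·B[:,0] = (+0.97349,+0.18437,+0.13539); r₂ = λ·B[:,1] = (-0.15725,+0.96926,-0.18921)
r₃ = r₁×r₂ = (-0.16612,+0.16291,+0.97256); SVD([r₁ r₂ r₃]) → R = UVᵀ:
  R  [+0.97349 -0.15725 -0.16612]
  R  [+0.18437 +0.96926 +0.16291]
  R  [+0.13539 -0.18921 +0.97256]
t = (+0.10424, +0.02192, +0.90450) m
tr R = 2.915308; θ = arccos((tr R − 1)/2) = 0.292056 rad = 16.734°
axis k = ((R−Rᵀ)₃₂, (R−Rᵀ)₁₃, (R−Rᵀ)₂₁) / (2 sinθ) = (-0.611484, -0.523595, +0.593242)
rvec = θ·k = (-0.178587, -0.152919, +0.173260)

rvec=(-0.1786, -0.1529, 0.1733) tvec=(0.1042, 0.0219, 0.9045)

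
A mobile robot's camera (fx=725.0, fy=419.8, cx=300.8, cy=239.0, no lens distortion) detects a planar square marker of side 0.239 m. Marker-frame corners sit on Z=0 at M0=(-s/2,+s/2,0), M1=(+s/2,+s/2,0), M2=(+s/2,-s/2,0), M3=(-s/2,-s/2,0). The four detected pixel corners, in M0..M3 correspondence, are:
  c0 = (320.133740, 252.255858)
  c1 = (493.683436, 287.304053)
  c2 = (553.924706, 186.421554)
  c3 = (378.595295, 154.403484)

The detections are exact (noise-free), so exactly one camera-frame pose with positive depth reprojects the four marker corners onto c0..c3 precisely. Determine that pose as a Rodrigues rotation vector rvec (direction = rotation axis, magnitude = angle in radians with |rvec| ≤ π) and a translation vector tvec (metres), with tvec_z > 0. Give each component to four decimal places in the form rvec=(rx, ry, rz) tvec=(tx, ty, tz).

Intrinsics K: fx=725.0, fy=419.8, cx=300.8, cy=239.0
Marker side s = 0.239 m; corners in marker frame (Z=0):
  M0 = (-0.1195, +0.1195, 0)
  M1 = (+0.1195, +0.1195, 0)
  M2 = (+0.1195, -0.1195, 0)
  M3 = (-0.1195, -0.1195, 0)
Detected image corners:
  c0 = (320.133740, 252.255858) px
  c1 = (493.683436, 287.304053) px
  c2 = (553.924706, 186.421554) px
  c3 = (378.595295, 154.403484) px
Planar DLT: solve 8×8 A·h = b for H (H[2,2]=1):
  H  [+674.26445 -248.55886 +435.25903]
  H  [+112.27149 +415.52404 +219.83718]
  H  [-0.12737 -0.00065 +1.00000]
B = K⁻¹H; ‖b₁‖=1.047768, ‖b₂‖=1.047768; λ = 2/(‖b₁‖+‖b₂‖) = 0.954409, sign → tz>0 ⇒ λ=+0.954409
r₁ = λ·B[:,0] = (+0.93806,+0.32446,-0.12156); r₂ = λ·B[:,1] = (-0.32695,+0.94504,-0.00062)
r₃ = r₁×r₂ = (+0.11468,+0.04033,+0.99258); SVD([r₁ r₂ r₃]) → R = UVᵀ:
  R  [+0.93806 -0.32695 +0.11468]
  R  [+0.32446 +0.94504 +0.04033]
  R  [-0.12156 -0.00062 +0.99258]
t = (+0.17701, -0.04357, +0.95441) m
tr R = 2.875680; θ = arccos((tr R − 1)/2) = 0.354442 rad = 20.308°
axis k = ((R−Rᵀ)₃₂, (R−Rᵀ)₁₃, (R−Rᵀ)₂₁) / (2 sinθ) = (-0.058989, +0.340348, +0.938448)
rvec = θ·k = (-0.020908, +0.120634, +0.332626)

rvec=(-0.0209, 0.1206, 0.3326) tvec=(0.1770, -0.0436, 0.9544)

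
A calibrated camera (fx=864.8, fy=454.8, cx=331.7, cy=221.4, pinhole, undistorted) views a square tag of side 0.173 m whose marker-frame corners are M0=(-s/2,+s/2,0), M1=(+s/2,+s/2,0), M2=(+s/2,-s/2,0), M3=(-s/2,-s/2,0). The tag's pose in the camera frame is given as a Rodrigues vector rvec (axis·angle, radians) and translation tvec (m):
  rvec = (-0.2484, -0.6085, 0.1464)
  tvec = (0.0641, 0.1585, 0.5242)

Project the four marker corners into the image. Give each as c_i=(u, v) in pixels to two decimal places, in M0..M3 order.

Intrinsics K: fx=864.8, fy=454.8, cx=331.7, cy=221.4
Marker side s = 0.173 m; corners in marker frame (Z=0):
  M0 = (-0.0865, +0.0865, 0)
  M1 = (+0.0865, +0.0865, 0)
  M2 = (+0.0865, -0.0865, 0)
  M3 = (-0.0865, -0.0865, 0)
rvec = (-0.2484, -0.6085, 0.1464), |rvec| = θ = 0.67336 rad = 38.580°
Rodrigues: sinθ=0.62361, 1−cosθ=0.21827; R = I + sinθ·[k]× + (1−cosθ)·[k]×²:
    [+0.81144 -0.06282 -0.58105]
    [+0.20835 +0.95998 +0.18717]
    [+0.54604 -0.27293 +0.79205]
t = (0.0641, 0.1585, 0.5242) m
M0: Pc = R·M0+t = (-0.01152, +0.22352, +0.45336); u = 864.8·(-0.01152)/0.45336 + 331.7 = 309.7187, v = 454.8·(+0.22352)/0.45336 + 221.4 = 445.6268
M1: Pc = R·M1+t = (+0.12886, +0.25956, +0.54782); u = 864.8·(+0.12886)/0.54782 + 331.7 = 535.1120, v = 454.8·(+0.25956)/0.54782 + 221.4 = 436.8854
M2: Pc = R·M2+t = (+0.13972, +0.09348, +0.59504); u = 864.8·(+0.13972)/0.59504 + 331.7 = 534.7661, v = 454.8·(+0.09348)/0.59504 + 221.4 = 292.8513
M3: Pc = R·M3+t = (-0.00066, +0.05744, +0.50058); u = 864.8·(-0.00066)/0.50058 + 331.7 = 330.5681, v = 454.8·(+0.05744)/0.50058 + 221.4 = 273.5870

c0=(309.72, 445.63) c1=(535.11, 436.89) c2=(534.77, 292.85) c3=(330.57, 273.59)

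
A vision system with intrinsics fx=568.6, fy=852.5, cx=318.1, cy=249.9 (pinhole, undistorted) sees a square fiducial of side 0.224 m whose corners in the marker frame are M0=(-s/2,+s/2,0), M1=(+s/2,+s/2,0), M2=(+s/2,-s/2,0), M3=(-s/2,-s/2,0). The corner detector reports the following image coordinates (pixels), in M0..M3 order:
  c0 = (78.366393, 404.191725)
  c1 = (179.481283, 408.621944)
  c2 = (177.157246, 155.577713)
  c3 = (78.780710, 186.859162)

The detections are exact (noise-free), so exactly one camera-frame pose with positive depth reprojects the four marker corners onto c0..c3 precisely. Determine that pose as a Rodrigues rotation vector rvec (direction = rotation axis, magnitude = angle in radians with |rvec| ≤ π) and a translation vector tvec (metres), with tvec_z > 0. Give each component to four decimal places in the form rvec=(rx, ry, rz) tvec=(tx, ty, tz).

Intrinsics K: fx=568.6, fy=852.5, cx=318.1, cy=249.9
Marker side s = 0.224 m; corners in marker frame (Z=0):
  M0 = (-0.1120, +0.1120, 0)
  M1 = (+0.1120, +0.1120, 0)
  M2 = (+0.1120, -0.1120, 0)
  M3 = (-0.1120, -0.1120, 0)
Detected image corners:
  c0 = (78.366393, 404.191725) px
  c1 = (179.481283, 408.621944) px
  c2 = (177.157246, 155.577713) px
  c3 = (78.780710, 186.859162) px
Planar DLT: solve 8×8 A·h = b for H (H[2,2]=1):
  H  [+357.29342 -11.10651 +124.61680]
  H  [-258.66139 +1010.33283 +287.79938]
  H  [-0.68449 -0.11601 +1.00000]
B = K⁻¹H; ‖b₁‖=1.225494, ‖b₂‖=1.225494; λ = 2/(‖b₁‖+‖b₂‖) = 0.815997, sign → tz>0 ⇒ λ=+0.815997
r₁ = λ·B[:,0] = (+0.82523,-0.08386,-0.55854); r₂ = λ·B[:,1] = (+0.03702,+0.99482,-0.09466)
r₃ = r₁×r₂ = (+0.56359,+0.05744,+0.82406); SVD([r₁ r₂ r₃]) → R = UVᵀ:
  R  [+0.82523 +0.03702 +0.56359]
  R  [-0.08386 +0.99482 +0.05744]
  R  [-0.55854 -0.09466 +0.82406]
t = (-0.27767, +0.03628, +0.81600) m
tr R = 2.644103; θ = arccos((tr R − 1)/2) = 0.605792 rad = 34.709°
axis k = ((R−Rᵀ)₃₂, (R−Rᵀ)₁₃, (R−Rᵀ)₂₁) / (2 sinθ) = (-0.133560, +0.985341, -0.106140)
rvec = θ·k = (-0.080910, +0.596912, -0.064298)

rvec=(-0.0809, 0.5969, -0.0643) tvec=(-0.2777, 0.0363, 0.8160)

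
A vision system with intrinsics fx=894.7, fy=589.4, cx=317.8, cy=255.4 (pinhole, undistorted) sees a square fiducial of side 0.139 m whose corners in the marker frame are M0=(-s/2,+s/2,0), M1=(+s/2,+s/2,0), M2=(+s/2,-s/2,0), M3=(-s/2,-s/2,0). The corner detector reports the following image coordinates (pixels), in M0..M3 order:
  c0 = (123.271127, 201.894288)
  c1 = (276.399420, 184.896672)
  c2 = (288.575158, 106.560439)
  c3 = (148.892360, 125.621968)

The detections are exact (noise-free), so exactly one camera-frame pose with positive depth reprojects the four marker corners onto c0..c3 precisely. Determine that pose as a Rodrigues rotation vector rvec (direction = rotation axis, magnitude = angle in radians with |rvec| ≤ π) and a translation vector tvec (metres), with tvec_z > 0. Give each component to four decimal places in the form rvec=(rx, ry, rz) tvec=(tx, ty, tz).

Intrinsics K: fx=894.7, fy=589.4, cx=317.8, cy=255.4
Marker side s = 0.139 m; corners in marker frame (Z=0):
  M0 = (-0.0695, +0.0695, 0)
  M1 = (+0.0695, +0.0695, 0)
  M2 = (+0.0695, -0.0695, 0)
  M3 = (-0.0695, -0.0695, 0)
Detected image corners:
  c0 = (123.271127, 201.894288) px
  c1 = (276.399420, 184.896672) px
  c2 = (288.575158, 106.560439) px
  c3 = (148.892360, 125.621968) px
Planar DLT: solve 8×8 A·h = b for H (H[2,2]=1):
  H  [+976.20470 -285.07649 +207.93283]
  H  [-185.30413 +446.59345 +153.06834]
  H  [-0.35692 -0.70677 +1.00000]
B = K⁻¹H; ‖b₁‖=1.279110, ‖b₂‖=1.279110; λ = 2/(‖b₁‖+‖b₂‖) = 0.781794, sign → tz>0 ⇒ λ=+0.781794
r₁ = λ·B[:,0] = (+0.95213,-0.12488,-0.27903); r₂ = λ·B[:,1] = (-0.05283,+0.83180,-0.55255)
r₃ = r₁×r₂ = (+0.30110,+0.54084,+0.78538); SVD([r₁ r₂ r₃]) → R = UVᵀ:
  R  [+0.95213 -0.05283 +0.30110]
  R  [-0.12488 +0.83180 +0.54084]
  R  [-0.27903 -0.55255 +0.78538]
t = (-0.09600, -0.13574, +0.78179) m
tr R = 2.569315; θ = arccos((tr R − 1)/2) = 0.668653 rad = 38.311°
axis k = ((R−Rᵀ)₃₂, (R−Rᵀ)₁₃, (R−Rᵀ)₂₁) / (2 sinθ) = (-0.881866, +0.467906, -0.058108)
rvec = θ·k = (-0.589662, +0.312867, -0.038854)

rvec=(-0.5897, 0.3129, -0.0389) tvec=(-0.0960, -0.1357, 0.7818)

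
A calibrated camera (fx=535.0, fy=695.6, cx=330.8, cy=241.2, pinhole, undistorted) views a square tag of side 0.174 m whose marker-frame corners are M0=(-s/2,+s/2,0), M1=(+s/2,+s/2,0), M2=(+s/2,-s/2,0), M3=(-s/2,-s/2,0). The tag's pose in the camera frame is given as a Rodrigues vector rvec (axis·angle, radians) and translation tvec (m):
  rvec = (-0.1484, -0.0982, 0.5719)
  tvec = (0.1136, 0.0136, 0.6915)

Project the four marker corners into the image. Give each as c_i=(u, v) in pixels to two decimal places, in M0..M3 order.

c0=(326.50, 280.93) c1=(440.85, 377.28) c2=(505.95, 230.22) c3=(397.17, 135.99)

Intrinsics K: fx=535.0, fy=695.6, cx=330.8, cy=241.2
Marker side s = 0.174 m; corners in marker frame (Z=0):
  M0 = (-0.0870, +0.0870, 0)
  M1 = (+0.0870, +0.0870, 0)
  M2 = (+0.0870, -0.0870, 0)
  M3 = (-0.0870, -0.0870, 0)
rvec = (-0.1484, -0.0982, 0.5719), |rvec| = θ = 0.59895 rad = 34.317°
Rodrigues: sinθ=0.56377, 1−cosθ=0.17407; R = I + sinθ·[k]× + (1−cosθ)·[k]×²:
    [+0.83662 -0.53124 -0.13361]
    [+0.54539 +0.83061 +0.11243]
    [+0.05125 -0.16694 +0.98463]
t = (0.1136, 0.0136, 0.6915) m
M0: Pc = R·M0+t = (-0.00540, +0.03841, +0.67252); u = 535.0·(-0.00540)/0.67252 + 330.8 = 326.5012, v = 695.6·(+0.03841)/0.67252 + 241.2 = 280.9330
M1: Pc = R·M1+t = (+0.14017, +0.13331, +0.68144); u = 535.0·(+0.14017)/0.68144 + 330.8 = 440.8465, v = 695.6·(+0.13331)/0.68144 + 241.2 = 377.2827
M2: Pc = R·M2+t = (+0.23260, -0.01121, +0.71048); u = 535.0·(+0.23260)/0.71048 + 330.8 = 505.9529, v = 695.6·(-0.01121)/0.71048 + 241.2 = 230.2204
M3: Pc = R·M3+t = (+0.08703, -0.10611, +0.70156); u = 535.0·(+0.08703)/0.70156 + 330.8 = 397.1694, v = 695.6·(-0.10611)/0.70156 + 241.2 = 135.9905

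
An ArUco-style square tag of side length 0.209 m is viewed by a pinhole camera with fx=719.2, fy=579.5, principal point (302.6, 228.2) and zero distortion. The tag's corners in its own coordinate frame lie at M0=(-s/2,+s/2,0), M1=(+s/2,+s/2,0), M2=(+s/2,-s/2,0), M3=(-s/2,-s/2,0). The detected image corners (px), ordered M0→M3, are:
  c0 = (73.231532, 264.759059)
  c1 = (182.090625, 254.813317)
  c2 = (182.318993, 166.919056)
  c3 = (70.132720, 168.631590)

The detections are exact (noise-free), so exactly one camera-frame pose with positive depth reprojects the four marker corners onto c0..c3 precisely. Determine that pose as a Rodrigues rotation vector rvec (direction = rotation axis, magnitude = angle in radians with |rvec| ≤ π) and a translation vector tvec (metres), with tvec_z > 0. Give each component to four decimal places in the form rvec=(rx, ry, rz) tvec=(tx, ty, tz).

Intrinsics K: fx=719.2, fy=579.5, cx=302.6, cy=228.2
Marker side s = 0.209 m; corners in marker frame (Z=0):
  M0 = (-0.1045, +0.1045, 0)
  M1 = (+0.1045, +0.1045, 0)
  M2 = (+0.1045, -0.1045, 0)
  M3 = (-0.1045, -0.1045, 0)
Detected image corners:
  c0 = (73.231532, 264.759059) px
  c1 = (182.090625, 254.813317) px
  c2 = (182.318993, 166.919056) px
  c3 = (70.132720, 168.631590) px
Planar DLT: solve 8×8 A·h = b for H (H[2,2]=1):
  H  [+584.16365 +24.06821 +129.47688]
  H  [+65.22620 +468.92386 +214.31289]
  H  [+0.43690 +0.13836 +1.00000]
B = K⁻¹H; ‖b₁‖=0.767679, ‖b₂‖=0.767679; λ = 2/(‖b₁‖+‖b₂‖) = 1.302629, sign → tz>0 ⇒ λ=+1.302629
r₁ = λ·B[:,0] = (+0.81859,-0.07750,+0.56912); r₂ = λ·B[:,1] = (-0.03224,+0.98309,+0.18024)
r₃ = r₁×r₂ = (-0.57347,-0.16589,+0.80225); SVD([r₁ r₂ r₃]) → R = UVᵀ:
  R  [+0.81859 -0.03224 -0.57347]
  R  [-0.07750 +0.98309 -0.16589]
  R  [+0.56912 +0.18024 +0.80225]
t = (-0.31356, -0.03122, +1.30263) m
tr R = 2.603942; θ = arccos((tr R − 1)/2) = 0.640209 rad = 36.681°
axis k = ((R−Rᵀ)₃₂, (R−Rᵀ)₁₃, (R−Rᵀ)₂₁) / (2 sinθ) = (+0.289714, -0.956363, -0.037878)
rvec = θ·k = (+0.185478, -0.612273, -0.024250)

rvec=(0.1855, -0.6123, -0.0242) tvec=(-0.3136, -0.0312, 1.3026)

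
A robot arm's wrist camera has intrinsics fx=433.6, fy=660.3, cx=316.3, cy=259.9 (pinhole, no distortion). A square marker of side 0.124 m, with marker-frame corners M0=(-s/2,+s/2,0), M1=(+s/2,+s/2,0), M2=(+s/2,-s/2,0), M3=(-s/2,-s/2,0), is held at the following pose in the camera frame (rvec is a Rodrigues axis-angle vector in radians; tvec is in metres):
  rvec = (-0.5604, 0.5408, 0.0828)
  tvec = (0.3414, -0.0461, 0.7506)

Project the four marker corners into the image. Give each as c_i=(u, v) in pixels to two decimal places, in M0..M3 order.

Intrinsics K: fx=433.6, fy=660.3, cx=316.3, cy=259.9
Marker side s = 0.124 m; corners in marker frame (Z=0):
  M0 = (-0.0620, +0.0620, 0)
  M1 = (+0.0620, +0.0620, 0)
  M2 = (+0.0620, -0.0620, 0)
  M3 = (-0.0620, -0.0620, 0)
rvec = (-0.5604, 0.5408, 0.0828), |rvec| = θ = 0.78318 rad = 44.873°
Rodrigues: sinθ=0.70554, 1−cosθ=0.29133; R = I + sinθ·[k]× + (1−cosθ)·[k]×²:
    [+0.85783 -0.21853 +0.46515]
    [-0.06935 +0.84758 +0.52611]
    [-0.50922 -0.48358 +0.71193]
t = (0.3414, -0.0461, 0.7506) m
M0: Pc = R·M0+t = (+0.27467, +0.01075, +0.75219); u = 433.6·(+0.27467)/0.75219 + 316.3 = 474.6307, v = 660.3·(+0.01075)/0.75219 + 259.9 = 269.3367
M1: Pc = R·M1+t = (+0.38104, +0.00215, +0.68905); u = 433.6·(+0.38104)/0.68905 + 316.3 = 556.0770, v = 660.3·(+0.00215)/0.68905 + 259.9 = 261.9606
M2: Pc = R·M2+t = (+0.40813, -0.10295, +0.74901); u = 433.6·(+0.40813)/0.74901 + 316.3 = 552.5684, v = 660.3·(-0.10295)/0.74901 + 259.9 = 169.1430
M3: Pc = R·M3+t = (+0.30176, -0.09435, +0.81215); u = 433.6·(+0.30176)/0.81215 + 316.3 = 477.4082, v = 660.3·(-0.09435)/0.81215 + 259.9 = 183.1909

c0=(474.63, 269.34) c1=(556.08, 261.96) c2=(552.57, 169.14) c3=(477.41, 183.19)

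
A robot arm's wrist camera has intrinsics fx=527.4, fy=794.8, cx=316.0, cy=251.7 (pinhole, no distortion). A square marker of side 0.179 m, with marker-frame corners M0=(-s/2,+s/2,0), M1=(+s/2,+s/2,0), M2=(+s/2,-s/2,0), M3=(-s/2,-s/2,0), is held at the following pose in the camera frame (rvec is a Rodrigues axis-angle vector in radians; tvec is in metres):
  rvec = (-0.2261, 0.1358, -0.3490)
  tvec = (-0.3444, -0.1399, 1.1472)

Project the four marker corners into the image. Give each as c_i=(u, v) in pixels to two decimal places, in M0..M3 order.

Intrinsics K: fx=527.4, fy=794.8, cx=316.0, cy=251.7
Marker side s = 0.179 m; corners in marker frame (Z=0):
  M0 = (-0.0895, +0.0895, 0)
  M1 = (+0.0895, +0.0895, 0)
  M2 = (+0.0895, -0.0895, 0)
  M3 = (-0.0895, -0.0895, 0)
rvec = (-0.2261, 0.1358, -0.3490), |rvec| = θ = 0.43745 rad = 25.064°
Rodrigues: sinθ=0.42363, 1−cosθ=0.09417; R = I + sinθ·[k]× + (1−cosθ)·[k]×²:
    [+0.93099 +0.32287 +0.17034]
    [-0.35308 +0.91491 +0.19564]
    [-0.09268 -0.24228 +0.96577]
t = (-0.3444, -0.1399, 1.1472) m
M0: Pc = R·M0+t = (-0.39883, -0.02641, +1.13381); u = 527.4·(-0.39883)/1.13381 + 316.0 = 130.4828, v = 794.8·(-0.02641)/1.13381 + 251.7 = 233.1834
M1: Pc = R·M1+t = (-0.23218, -0.08962, +1.11722); u = 527.4·(-0.23218)/1.11722 + 316.0 = 206.3962, v = 794.8·(-0.08962)/1.11722 + 251.7 = 187.9460
M2: Pc = R·M2+t = (-0.28997, -0.25339, +1.16059); u = 527.4·(-0.28997)/1.16059 + 316.0 = 184.2292, v = 794.8·(-0.25339)/1.16059 + 251.7 = 78.1755
M3: Pc = R·M3+t = (-0.45662, -0.19018, +1.17718); u = 527.4·(-0.45662)/1.17718 + 316.0 = 111.4249, v = 794.8·(-0.19018)/1.17718 + 251.7 = 123.2933

c0=(130.48, 233.18) c1=(206.40, 187.95) c2=(184.23, 78.18) c3=(111.42, 123.29)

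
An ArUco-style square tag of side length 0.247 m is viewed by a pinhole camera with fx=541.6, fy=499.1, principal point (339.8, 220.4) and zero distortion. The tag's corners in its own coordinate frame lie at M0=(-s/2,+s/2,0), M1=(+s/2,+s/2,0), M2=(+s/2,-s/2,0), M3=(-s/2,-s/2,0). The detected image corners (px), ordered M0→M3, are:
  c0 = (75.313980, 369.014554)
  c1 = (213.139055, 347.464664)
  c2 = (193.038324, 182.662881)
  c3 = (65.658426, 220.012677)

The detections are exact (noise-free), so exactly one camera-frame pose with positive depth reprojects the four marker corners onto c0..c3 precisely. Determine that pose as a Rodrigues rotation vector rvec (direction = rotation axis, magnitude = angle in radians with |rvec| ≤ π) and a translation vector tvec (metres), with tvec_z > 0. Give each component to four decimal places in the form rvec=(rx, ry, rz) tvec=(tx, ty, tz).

Intrinsics K: fx=541.6, fy=499.1, cx=339.8, cy=220.4
Marker side s = 0.247 m; corners in marker frame (Z=0):
  M0 = (-0.1235, +0.1235, 0)
  M1 = (+0.1235, +0.1235, 0)
  M2 = (+0.1235, -0.1235, 0)
  M3 = (-0.1235, -0.1235, 0)
Detected image corners:
  c0 = (75.313980, 369.014554) px
  c1 = (213.139055, 347.464664) px
  c2 = (193.038324, 182.662881) px
  c3 = (65.658426, 220.012677) px
Planar DLT: solve 8×8 A·h = b for H (H[2,2]=1):
  H  [+473.51802 +22.44466 +132.79225]
  H  [-248.40329 +558.56895 +278.02937]
  H  [-0.45790 -0.26753 +1.00000]
B = K⁻¹H; ‖b₁‖=1.283071, ‖b₂‖=1.283071; λ = 2/(‖b₁‖+‖b₂‖) = 0.779380, sign → tz>0 ⇒ λ=+0.779380
r₁ = λ·B[:,0] = (+0.90532,-0.23030,-0.35688); r₂ = λ·B[:,1] = (+0.16312,+0.96432,-0.20851)
r₃ = r₁×r₂ = (+0.39217,+0.13055,+0.91058); SVD([r₁ r₂ r₃]) → R = UVᵀ:
  R  [+0.90532 +0.16312 +0.39217]
  R  [-0.23030 +0.96432 +0.13055]
  R  [-0.35688 -0.20851 +0.91058]
t = (-0.29789, +0.08999, +0.77938) m
tr R = 2.780219; θ = arccos((tr R − 1)/2) = 0.473210 rad = 27.113°
axis k = ((R−Rᵀ)₃₂, (R−Rᵀ)₁₃, (R−Rᵀ)₂₁) / (2 sinθ) = (-0.371986, +0.821784, -0.431621)
rvec = θ·k = (-0.176028, +0.388877, -0.204248)

rvec=(-0.1760, 0.3889, -0.2042) tvec=(-0.2979, 0.0900, 0.7794)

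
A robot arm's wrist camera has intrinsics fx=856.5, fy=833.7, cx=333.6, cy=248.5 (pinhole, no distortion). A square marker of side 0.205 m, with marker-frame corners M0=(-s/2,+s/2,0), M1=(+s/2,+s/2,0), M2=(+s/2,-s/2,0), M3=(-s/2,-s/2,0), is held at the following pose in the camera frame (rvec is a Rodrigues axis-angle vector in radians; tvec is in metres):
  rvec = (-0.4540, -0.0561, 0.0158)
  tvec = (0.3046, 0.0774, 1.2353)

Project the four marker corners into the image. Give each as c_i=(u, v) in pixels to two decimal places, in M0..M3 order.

Intrinsics K: fx=856.5, fy=833.7, cx=333.6, cy=248.5
Marker side s = 0.205 m; corners in marker frame (Z=0):
  M0 = (-0.1025, +0.1025, 0)
  M1 = (+0.1025, +0.1025, 0)
  M2 = (+0.1025, -0.1025, 0)
  M3 = (-0.1025, -0.1025, 0)
rvec = (-0.4540, -0.0561, 0.0158), |rvec| = θ = 0.45773 rad = 26.226°
Rodrigues: sinθ=0.44191, 1−cosθ=0.10294; R = I + sinθ·[k]× + (1−cosθ)·[k]×²:
    [+0.99833 -0.00274 -0.05769]
    [+0.02777 +0.89861 +0.43788]
    [+0.05064 -0.43875 +0.89718]
t = (0.3046, 0.0774, 1.2353) m
M0: Pc = R·M0+t = (+0.20199, +0.16666, +1.18514); u = 856.5·(+0.20199)/1.18514 + 333.6 = 479.5784, v = 833.7·(+0.16666)/1.18514 + 248.5 = 365.7397
M1: Pc = R·M1+t = (+0.40665, +0.17235, +1.19552); u = 856.5·(+0.40665)/1.19552 + 333.6 = 624.9330, v = 833.7·(+0.17235)/1.19552 + 248.5 = 368.6913
M2: Pc = R·M2+t = (+0.40721, -0.01186, +1.28546); u = 856.5·(+0.40721)/1.28546 + 333.6 = 604.9228, v = 833.7·(-0.01186)/1.28546 + 248.5 = 240.8075
M3: Pc = R·M3+t = (+0.20255, -0.01755, +1.27508); u = 856.5·(+0.20255)/1.27508 + 333.6 = 469.6586, v = 833.7·(-0.01755)/1.27508 + 248.5 = 237.0229

c0=(479.58, 365.74) c1=(624.93, 368.69) c2=(604.92, 240.81) c3=(469.66, 237.02)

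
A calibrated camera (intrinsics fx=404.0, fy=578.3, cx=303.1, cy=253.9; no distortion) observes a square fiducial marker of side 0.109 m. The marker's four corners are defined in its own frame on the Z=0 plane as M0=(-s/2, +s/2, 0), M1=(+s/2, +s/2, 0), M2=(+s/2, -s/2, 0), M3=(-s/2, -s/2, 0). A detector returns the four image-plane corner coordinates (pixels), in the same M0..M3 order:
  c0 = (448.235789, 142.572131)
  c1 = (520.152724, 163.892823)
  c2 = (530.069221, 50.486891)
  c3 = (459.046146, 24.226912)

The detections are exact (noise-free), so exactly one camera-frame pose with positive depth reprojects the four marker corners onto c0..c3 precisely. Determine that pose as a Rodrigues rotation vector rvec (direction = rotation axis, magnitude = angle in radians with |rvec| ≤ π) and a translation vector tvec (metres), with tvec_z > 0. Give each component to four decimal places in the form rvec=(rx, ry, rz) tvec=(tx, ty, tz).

rvec=(-0.0148, -0.2186, 0.1427) tvec=(0.2474, -0.1464, 0.5342)

Intrinsics K: fx=404.0, fy=578.3, cx=303.1, cy=253.9
Marker side s = 0.109 m; corners in marker frame (Z=0):
  M0 = (-0.0545, +0.0545, 0)
  M1 = (+0.0545, +0.0545, 0)
  M2 = (+0.0545, -0.0545, 0)
  M3 = (-0.0545, -0.0545, 0)
Detected image corners:
  c0 = (448.235789, 142.572131) px
  c1 = (520.152724, 163.892823) px
  c2 = (530.069221, 50.486891) px
  c3 = (459.046146, 24.226912) px
Planar DLT: solve 8×8 A·h = b for H (H[2,2]=1):
  H  [+852.71444 -122.56749 +490.17604]
  H  [+256.69834 +1057.21089 +95.37775]
  H  [+0.40263 -0.05636 +1.00000]
B = K⁻¹H; ‖b₁‖=1.872034, ‖b₂‖=1.872034; λ = 2/(‖b₁‖+‖b₂‖) = 0.534178, sign → tz>0 ⇒ λ=+0.534178
r₁ = λ·B[:,0] = (+0.96612,+0.14268,+0.21508); r₂ = λ·B[:,1] = (-0.13948,+0.98977,-0.03011)
r₃ = r₁×r₂ = (-0.21717,-0.00091,+0.97613); SVD([r₁ r₂ r₃]) → R = UVᵀ:
  R  [+0.96612 -0.13948 -0.21717]
  R  [+0.14268 +0.98977 -0.00091]
  R  [+0.21508 -0.03011 +0.97613]
t = (+0.24736, -0.14643, +0.53418) m
tr R = 2.932018; θ = arccos((tr R − 1)/2) = 0.261478 rad = 14.982°
axis k = ((R−Rᵀ)₃₂, (R−Rᵀ)₁₃, (R−Rᵀ)₂₁) / (2 sinθ) = (-0.056463, -0.836047, +0.545745)
rvec = θ·k = (-0.014764, -0.218608, +0.142700)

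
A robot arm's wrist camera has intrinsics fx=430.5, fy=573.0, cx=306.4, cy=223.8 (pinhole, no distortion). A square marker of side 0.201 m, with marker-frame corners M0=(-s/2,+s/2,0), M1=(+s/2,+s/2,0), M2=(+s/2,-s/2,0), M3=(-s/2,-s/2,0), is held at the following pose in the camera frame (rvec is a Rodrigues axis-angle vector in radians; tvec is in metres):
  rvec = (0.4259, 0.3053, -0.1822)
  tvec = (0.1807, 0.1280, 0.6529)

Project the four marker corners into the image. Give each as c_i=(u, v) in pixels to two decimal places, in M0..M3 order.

c0=(371.92, 405.11) c1=(501.90, 404.07) c2=(492.24, 250.37) c3=(348.02, 267.16)

Intrinsics K: fx=430.5, fy=573.0, cx=306.4, cy=223.8
Marker side s = 0.201 m; corners in marker frame (Z=0):
  M0 = (-0.1005, +0.1005, 0)
  M1 = (+0.1005, +0.1005, 0)
  M2 = (+0.1005, -0.1005, 0)
  M3 = (-0.1005, -0.1005, 0)
rvec = (0.4259, 0.3053, -0.1822), |rvec| = θ = 0.55479 rad = 31.787°
Rodrigues: sinθ=0.52677, 1−cosθ=0.14999; R = I + sinθ·[k]× + (1−cosθ)·[k]×²:
    [+0.93840 +0.23636 +0.25206]
    [-0.10963 +0.89543 -0.43149]
    [-0.32769 +0.37728 +0.86619]
t = (0.1807, 0.1280, 0.6529) m
M0: Pc = R·M0+t = (+0.11014, +0.22901, +0.72375); u = 430.5·(+0.11014)/0.72375 + 306.4 = 371.9162, v = 573.0·(+0.22901)/0.72375 + 223.8 = 405.1087
M1: Pc = R·M1+t = (+0.29876, +0.20697, +0.65788); u = 430.5·(+0.29876)/0.65788 + 306.4 = 501.9022, v = 573.0·(+0.20697)/0.65788 + 223.8 = 404.0680
M2: Pc = R·M2+t = (+0.25126, +0.02699, +0.58205); u = 430.5·(+0.25126)/0.58205 + 306.4 = 492.2351, v = 573.0·(+0.02699)/0.58205 + 223.8 = 250.3715
M3: Pc = R·M3+t = (+0.06264, +0.04903, +0.64792); u = 430.5·(+0.06264)/0.64792 + 306.4 = 348.0180, v = 573.0·(+0.04903)/0.64792 + 223.8 = 267.1585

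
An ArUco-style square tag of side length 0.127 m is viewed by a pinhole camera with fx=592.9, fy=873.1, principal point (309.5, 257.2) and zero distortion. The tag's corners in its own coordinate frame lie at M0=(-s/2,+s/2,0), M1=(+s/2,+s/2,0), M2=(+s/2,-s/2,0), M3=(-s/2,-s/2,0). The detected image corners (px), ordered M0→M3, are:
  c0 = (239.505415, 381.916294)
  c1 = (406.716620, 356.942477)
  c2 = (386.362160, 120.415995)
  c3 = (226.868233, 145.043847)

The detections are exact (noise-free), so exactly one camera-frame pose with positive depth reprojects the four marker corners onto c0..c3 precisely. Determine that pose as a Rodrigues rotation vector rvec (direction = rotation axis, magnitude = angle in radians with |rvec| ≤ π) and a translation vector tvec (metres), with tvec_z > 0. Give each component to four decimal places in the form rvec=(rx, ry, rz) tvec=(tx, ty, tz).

Intrinsics K: fx=592.9, fy=873.1, cx=309.5, cy=257.2
Marker side s = 0.127 m; corners in marker frame (Z=0):
  M0 = (-0.0635, +0.0635, 0)
  M1 = (+0.0635, +0.0635, 0)
  M2 = (+0.0635, -0.0635, 0)
  M3 = (-0.0635, -0.0635, 0)
Detected image corners:
  c0 = (239.505415, 381.916294) px
  c1 = (406.716620, 356.942477) px
  c2 = (386.362160, 120.415995) px
  c3 = (226.868233, 145.043847) px
Planar DLT: solve 8×8 A·h = b for H (H[2,2]=1):
  H  [+1276.97026 +13.57334 +314.52875]
  H  [-202.07461 +1771.06700 +248.32608]
  H  [-0.02718 -0.36925 +1.00000]
B = K⁻¹H; ‖b₁‖=2.179612, ‖b₂‖=2.179612; λ = 2/(‖b₁‖+‖b₂‖) = 0.458797, sign → tz>0 ⇒ λ=+0.458797
r₁ = λ·B[:,0] = (+0.99465,-0.10251,-0.01247); r₂ = λ·B[:,1] = (+0.09894,+0.98057,-0.16941)
r₃ = r₁×r₂ = (+0.02959,+0.16727,+0.98547); SVD([r₁ r₂ r₃]) → R = UVᵀ:
  R  [+0.99465 +0.09894 +0.02959]
  R  [-0.10251 +0.98057 +0.16727]
  R  [-0.01247 -0.16941 +0.98547]
t = (+0.00389, -0.00466, +0.45880) m
tr R = 2.960687; θ = arccos((tr R − 1)/2) = 0.198601 rad = 11.379°
axis k = ((R−Rᵀ)₃₂, (R−Rᵀ)₁₃, (R−Rᵀ)₂₁) / (2 sinθ) = (-0.853230, +0.106602, -0.510523)
rvec = θ·k = (-0.169452, +0.021171, -0.101390)

rvec=(-0.1695, 0.0212, -0.1014) tvec=(0.0039, -0.0047, 0.4588)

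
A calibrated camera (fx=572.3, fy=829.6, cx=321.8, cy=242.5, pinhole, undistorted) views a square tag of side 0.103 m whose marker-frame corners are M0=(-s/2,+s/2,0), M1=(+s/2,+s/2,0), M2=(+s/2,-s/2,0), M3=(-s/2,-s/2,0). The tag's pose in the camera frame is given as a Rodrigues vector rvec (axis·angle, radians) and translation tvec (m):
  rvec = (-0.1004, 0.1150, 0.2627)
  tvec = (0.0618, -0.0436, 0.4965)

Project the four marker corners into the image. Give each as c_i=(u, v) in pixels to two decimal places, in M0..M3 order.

c0=(320.41, 230.61) c1=(436.79, 274.79) c2=(466.31, 108.15) c3=(351.15, 68.99)

Intrinsics K: fx=572.3, fy=829.6, cx=321.8, cy=242.5
Marker side s = 0.103 m; corners in marker frame (Z=0):
  M0 = (-0.0515, +0.0515, 0)
  M1 = (+0.0515, +0.0515, 0)
  M2 = (+0.0515, -0.0515, 0)
  M3 = (-0.0515, -0.0515, 0)
rvec = (-0.1004, 0.1150, 0.2627), |rvec| = θ = 0.30384 rad = 17.409°
Rodrigues: sinθ=0.29918, 1−cosθ=0.04580; R = I + sinθ·[k]× + (1−cosθ)·[k]×²:
    [+0.95920 -0.26441 +0.10015]
    [+0.25295 +0.96076 +0.11385]
    [-0.12633 -0.08387 +0.98844]
t = (0.0618, -0.0436, 0.4965) m
M0: Pc = R·M0+t = (-0.00122, -0.00715, +0.49869); u = 572.3·(-0.00122)/0.49869 + 321.8 = 320.4050, v = 829.6·(-0.00715)/0.49869 + 242.5 = 230.6091
M1: Pc = R·M1+t = (+0.09758, +0.01891, +0.48567); u = 572.3·(+0.09758)/0.48567 + 321.8 = 436.7865, v = 829.6·(+0.01891)/0.48567 + 242.5 = 274.7938
M2: Pc = R·M2+t = (+0.12482, -0.08005, +0.49431); u = 572.3·(+0.12482)/0.49431 + 321.8 = 466.3073, v = 829.6·(-0.08005)/0.49431 + 242.5 = 108.1495
M3: Pc = R·M3+t = (+0.02602, -0.10611, +0.50733); u = 572.3·(+0.02602)/0.50733 + 321.8 = 351.1505, v = 829.6·(-0.10611)/0.50733 + 242.5 = 68.9912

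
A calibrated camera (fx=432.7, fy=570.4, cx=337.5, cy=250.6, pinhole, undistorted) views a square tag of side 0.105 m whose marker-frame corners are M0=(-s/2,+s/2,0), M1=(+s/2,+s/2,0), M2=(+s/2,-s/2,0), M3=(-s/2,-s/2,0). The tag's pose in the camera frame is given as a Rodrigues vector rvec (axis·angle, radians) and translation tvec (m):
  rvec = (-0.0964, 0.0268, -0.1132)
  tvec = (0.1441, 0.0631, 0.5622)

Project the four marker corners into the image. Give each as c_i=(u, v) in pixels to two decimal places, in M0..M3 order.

Intrinsics K: fx=432.7, fy=570.4, cx=337.5, cy=250.6
Marker side s = 0.105 m; corners in marker frame (Z=0):
  M0 = (-0.0525, +0.0525, 0)
  M1 = (+0.0525, +0.0525, 0)
  M2 = (+0.0525, -0.0525, 0)
  M3 = (-0.0525, -0.0525, 0)
rvec = (-0.0964, 0.0268, -0.1132), |rvec| = θ = 0.15108 rad = 8.656°
Rodrigues: sinθ=0.15051, 1−cosθ=0.01139; R = I + sinθ·[k]× + (1−cosθ)·[k]×²:
    [+0.99325 +0.11148 +0.03214]
    [-0.11406 +0.98897 +0.09452]
    [-0.02125 -0.09755 +0.99500]
t = (0.1441, 0.0631, 0.5622) m
M0: Pc = R·M0+t = (+0.09781, +0.12101, +0.55819); u = 432.7·(+0.09781)/0.55819 + 337.5 = 413.3180, v = 570.4·(+0.12101)/0.55819 + 250.6 = 374.2549
M1: Pc = R·M1+t = (+0.20210, +0.10903, +0.55596); u = 432.7·(+0.20210)/0.55596 + 337.5 = 494.7908, v = 570.4·(+0.10903)/0.55596 + 250.6 = 362.4640
M2: Pc = R·M2+t = (+0.19039, +0.00519, +0.56621); u = 432.7·(+0.19039)/0.56621 + 337.5 = 483.0000, v = 570.4·(+0.00519)/0.56621 + 250.6 = 255.8296
M3: Pc = R·M3+t = (+0.08610, +0.01717, +0.56844); u = 432.7·(+0.08610)/0.56844 + 337.5 = 403.0416, v = 570.4·(+0.01717)/0.56844 + 250.6 = 267.8266

c0=(413.32, 374.25) c1=(494.79, 362.46) c2=(483.00, 255.83) c3=(403.04, 267.83)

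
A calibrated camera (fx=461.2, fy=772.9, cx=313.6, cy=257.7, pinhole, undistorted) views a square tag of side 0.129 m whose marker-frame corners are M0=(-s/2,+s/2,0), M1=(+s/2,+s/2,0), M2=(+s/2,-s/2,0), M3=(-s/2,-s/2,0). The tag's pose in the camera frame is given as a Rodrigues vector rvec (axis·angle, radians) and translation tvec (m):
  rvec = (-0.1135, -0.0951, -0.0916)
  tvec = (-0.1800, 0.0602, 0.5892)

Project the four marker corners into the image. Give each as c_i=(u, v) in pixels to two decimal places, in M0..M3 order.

c0=(123.18, 431.60) c1=(227.54, 413.27) c2=(220.01, 245.97) c3=(117.97, 260.21)

Intrinsics K: fx=461.2, fy=772.9, cx=313.6, cy=257.7
Marker side s = 0.129 m; corners in marker frame (Z=0):
  M0 = (-0.0645, +0.0645, 0)
  M1 = (+0.0645, +0.0645, 0)
  M2 = (+0.0645, -0.0645, 0)
  M3 = (-0.0645, -0.0645, 0)
rvec = (-0.1135, -0.0951, -0.0916), |rvec| = θ = 0.17412 rad = 9.976°
Rodrigues: sinθ=0.17324, 1−cosθ=0.01512; R = I + sinθ·[k]× + (1−cosθ)·[k]×²:
    [+0.99130 +0.09652 -0.08944]
    [-0.08575 +0.98939 +0.11727]
    [+0.09981 -0.10858 +0.98906]
t = (-0.1800, 0.0602, 0.5892) m
M0: Pc = R·M0+t = (-0.23771, +0.12955, +0.57576); u = 461.2·(-0.23771)/0.57576 + 313.6 = 123.1844, v = 772.9·(+0.12955)/0.57576 + 257.7 = 431.6040
M1: Pc = R·M1+t = (-0.10984, +0.11848, +0.58863); u = 461.2·(-0.10984)/0.58863 + 313.6 = 227.5431, v = 772.9·(+0.11848)/0.58863 + 257.7 = 413.2749
M2: Pc = R·M2+t = (-0.12229, -0.00915, +0.60264); u = 461.2·(-0.12229)/0.60264 + 313.6 = 220.0144, v = 772.9·(-0.00915)/0.60264 + 257.7 = 245.9690
M3: Pc = R·M3+t = (-0.25016, +0.00192, +0.58977); u = 461.2·(-0.25016)/0.58977 + 313.6 = 117.9699, v = 772.9·(+0.00192)/0.58977 + 257.7 = 260.2103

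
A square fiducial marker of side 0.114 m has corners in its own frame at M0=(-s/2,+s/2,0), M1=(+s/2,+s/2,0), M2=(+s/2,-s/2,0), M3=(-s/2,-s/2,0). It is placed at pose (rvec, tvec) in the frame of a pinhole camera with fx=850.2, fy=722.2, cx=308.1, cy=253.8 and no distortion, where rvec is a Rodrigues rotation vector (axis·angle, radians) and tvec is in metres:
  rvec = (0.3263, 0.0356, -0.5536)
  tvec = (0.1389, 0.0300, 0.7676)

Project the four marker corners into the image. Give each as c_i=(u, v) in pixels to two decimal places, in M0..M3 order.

c0=(437.16, 349.39) c1=(545.57, 297.02) c2=(488.31, 210.37) c3=(376.14, 266.64)

Intrinsics K: fx=850.2, fy=722.2, cx=308.1, cy=253.8
Marker side s = 0.114 m; corners in marker frame (Z=0):
  M0 = (-0.0570, +0.0570, 0)
  M1 = (+0.0570, +0.0570, 0)
  M2 = (+0.0570, -0.0570, 0)
  M3 = (-0.0570, -0.0570, 0)
rvec = (0.3263, 0.0356, -0.5536), |rvec| = θ = 0.64359 rad = 36.875°
Rodrigues: sinθ=0.60007, 1−cosθ=0.20006; R = I + sinθ·[k]× + (1−cosθ)·[k]×²:
    [+0.85137 +0.52178 -0.05405]
    [-0.51056 +0.80056 -0.31375]
    [-0.12044 +0.29472 +0.94796]
t = (0.1389, 0.0300, 0.7676) m
M0: Pc = R·M0+t = (+0.12011, +0.10473, +0.79126); u = 850.2·(+0.12011)/0.79126 + 308.1 = 437.1597, v = 722.2·(+0.10473)/0.79126 + 253.8 = 349.3920
M1: Pc = R·M1+t = (+0.21717, +0.04653, +0.77753); u = 850.2·(+0.21717)/0.77753 + 308.1 = 545.5652, v = 722.2·(+0.04653)/0.77753 + 253.8 = 297.0187
M2: Pc = R·M2+t = (+0.15769, -0.04473, +0.74394); u = 850.2·(+0.15769)/0.74394 + 308.1 = 488.3107, v = 722.2·(-0.04473)/0.74394 + 253.8 = 210.3736
M3: Pc = R·M3+t = (+0.06063, +0.01347, +0.75767); u = 850.2·(+0.06063)/0.75767 + 308.1 = 376.1356, v = 722.2·(+0.01347)/0.75767 + 253.8 = 266.6394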